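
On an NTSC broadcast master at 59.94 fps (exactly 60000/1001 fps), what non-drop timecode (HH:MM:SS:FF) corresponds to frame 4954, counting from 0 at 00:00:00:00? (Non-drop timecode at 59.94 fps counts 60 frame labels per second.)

4954 ÷ 60 = 82 full seconds, remainder 34 frames.
82 s = 0 h 1 min 22 s.
Timecode: 00:01:22:34.

00:01:22:34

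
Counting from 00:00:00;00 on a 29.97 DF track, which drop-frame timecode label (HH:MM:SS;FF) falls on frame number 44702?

Each 10-minute DF block holds 10 × 60 × 30 − 9 × 2 = 17982 frames. 44702 ÷ 17982 → 2 full blocks, remainder 8738.
Within the partial block the first minute is 1800 frames and each further minute 1798, so 4 further minute boundaries passed. Total skipped labels = 18 × 2 + 2 × 4 = 44.
Non-drop label index = 44702 + 44 = 44746; at 30 labels/s that is 00:24:51:16, i.e. DF 00:24:51;16.

00:24:51;16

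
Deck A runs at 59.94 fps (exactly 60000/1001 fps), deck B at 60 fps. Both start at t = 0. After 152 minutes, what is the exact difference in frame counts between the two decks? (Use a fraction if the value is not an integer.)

152 min = 9120 s.
A emits 60000/1001 × 9120 = 547200000/1001 frames; B emits 60 × 9120 = 547200.
Difference = 547200/1001 frames (≈ 546.6533); B is ahead of A.

547200/1001 frames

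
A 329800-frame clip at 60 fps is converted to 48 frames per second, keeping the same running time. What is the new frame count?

Target frames = source frames × (target rate / source rate) = 329800 × (48)/(60) = 329800 × 4/5 = 263840.

263840 frames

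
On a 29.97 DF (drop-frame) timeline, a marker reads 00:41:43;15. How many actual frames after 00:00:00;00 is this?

75031

As if non-drop at 30 labels/s: (0 × 3600 + 41 × 60 + 43) × 30 + 15 = 75105.
Minute boundaries passed: 41; those not divisible by 10: 41 − 4 = 37; dropped labels = 2 × 37 = 74.
Actual frame index = 75105 − 74 = 75031.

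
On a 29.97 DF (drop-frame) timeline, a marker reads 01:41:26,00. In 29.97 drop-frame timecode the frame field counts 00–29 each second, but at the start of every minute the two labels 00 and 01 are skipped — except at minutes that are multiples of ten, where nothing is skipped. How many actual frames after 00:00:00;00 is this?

182398

As if non-drop at 30 labels/s: (1 × 3600 + 41 × 60 + 26) × 30 + 0 = 182580.
Minute boundaries passed: 101; those not divisible by 10: 101 − 10 = 91; dropped labels = 2 × 91 = 182.
Actual frame index = 182580 − 182 = 182398.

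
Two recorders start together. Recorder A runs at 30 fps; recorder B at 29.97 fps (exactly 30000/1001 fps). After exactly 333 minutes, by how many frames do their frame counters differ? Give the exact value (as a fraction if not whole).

599400/1001 frames

333 min = 19980 s.
A emits 30 × 19980 = 599400 frames; B emits 30000/1001 × 19980 = 599400000/1001.
Difference = 599400/1001 frames (≈ 598.8012); B is behind A.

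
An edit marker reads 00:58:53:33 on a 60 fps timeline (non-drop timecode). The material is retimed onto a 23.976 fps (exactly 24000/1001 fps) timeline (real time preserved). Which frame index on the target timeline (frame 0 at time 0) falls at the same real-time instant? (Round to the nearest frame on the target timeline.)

frame 84720

Source frame index: (0×3600 + 58×60 + 53) × 60 + 33 = 212013.
Real time: 212013 / (60) = 70671/20 s.
Target frame: (70671/20) × (24000/1001) = 84805200/1001 ≈ 84720.480 → 84720.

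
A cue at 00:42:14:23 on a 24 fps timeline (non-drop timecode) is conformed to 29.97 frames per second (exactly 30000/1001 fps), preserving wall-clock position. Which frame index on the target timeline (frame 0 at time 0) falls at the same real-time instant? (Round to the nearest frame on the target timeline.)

Source frame index: (0×3600 + 42×60 + 14) × 24 + 23 = 60839.
Real time: 60839 / (24) = 60839/24 s.
Target frame: (60839/24) × (30000/1001) = 76048750/1001 ≈ 75972.777 → 75973.

frame 75973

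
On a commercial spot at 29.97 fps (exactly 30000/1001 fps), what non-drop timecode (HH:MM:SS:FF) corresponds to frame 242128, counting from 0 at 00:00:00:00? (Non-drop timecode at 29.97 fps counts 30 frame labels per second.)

242128 ÷ 30 = 8070 full seconds, remainder 28 frames.
8070 s = 2 h 14 min 30 s.
Timecode: 02:14:30:28.

02:14:30:28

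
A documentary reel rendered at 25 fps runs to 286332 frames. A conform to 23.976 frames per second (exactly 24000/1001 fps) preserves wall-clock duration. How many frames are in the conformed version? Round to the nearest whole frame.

Frames at target rate = 286332 × (24000/1001) / (25) = 274878720/1001 ≈ 274604.116.
Nearest whole frame: 274604.

274604 frames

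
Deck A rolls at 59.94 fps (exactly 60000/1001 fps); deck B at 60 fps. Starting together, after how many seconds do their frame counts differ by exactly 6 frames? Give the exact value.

The gap grows by |60 − 60000/1001| = 60/1001 frames per second.
Time for a 6-frame gap: 6 ÷ (60/1001) = 100.1 s.

100.1 seconds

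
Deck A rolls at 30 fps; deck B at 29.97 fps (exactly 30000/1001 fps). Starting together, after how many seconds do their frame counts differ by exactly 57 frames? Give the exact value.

The gap grows by |30000/1001 − 30| = 30/1001 frames per second.
Time for a 57-frame gap: 57 ÷ (30/1001) = 1901.9 s.

1901.9 seconds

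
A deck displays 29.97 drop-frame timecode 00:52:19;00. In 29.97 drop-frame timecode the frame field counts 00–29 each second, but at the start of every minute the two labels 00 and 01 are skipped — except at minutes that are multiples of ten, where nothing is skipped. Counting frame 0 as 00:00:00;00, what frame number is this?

94076

As if non-drop at 30 labels/s: (0 × 3600 + 52 × 60 + 19) × 30 + 0 = 94170.
Minute boundaries passed: 52; those not divisible by 10: 52 − 5 = 47; dropped labels = 2 × 47 = 94.
Actual frame index = 94170 − 94 = 94076.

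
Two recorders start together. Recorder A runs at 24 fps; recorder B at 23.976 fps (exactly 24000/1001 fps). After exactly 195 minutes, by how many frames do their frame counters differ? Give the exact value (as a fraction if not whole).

21600/77 frames

195 min = 11700 s.
A emits 24 × 11700 = 280800 frames; B emits 24000/1001 × 11700 = 21600000/77.
Difference = 21600/77 frames (≈ 280.5195); B is behind A.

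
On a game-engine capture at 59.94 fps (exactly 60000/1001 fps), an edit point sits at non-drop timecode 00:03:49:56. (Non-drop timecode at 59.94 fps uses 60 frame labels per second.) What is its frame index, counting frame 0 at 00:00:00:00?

frame 13796

Total seconds to the label: (0 × 3600 + 3 × 60 + 49) = 229.
Frame index = 229 × 60 + 56 = 13796.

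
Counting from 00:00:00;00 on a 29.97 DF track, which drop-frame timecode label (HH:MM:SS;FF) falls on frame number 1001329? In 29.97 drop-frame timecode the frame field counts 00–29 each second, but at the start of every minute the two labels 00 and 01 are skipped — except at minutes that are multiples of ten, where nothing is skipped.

Each 10-minute DF block holds 10 × 60 × 30 − 9 × 2 = 17982 frames. 1001329 ÷ 17982 → 55 full blocks, remainder 12319.
Within the partial block the first minute is 1800 frames and each further minute 1798, so 6 further minute boundaries passed. Total skipped labels = 18 × 55 + 2 × 6 = 1002.
Non-drop label index = 1001329 + 1002 = 1002331; at 30 labels/s that is 09:16:51:01, i.e. DF 09:16:51;01.

09:16:51;01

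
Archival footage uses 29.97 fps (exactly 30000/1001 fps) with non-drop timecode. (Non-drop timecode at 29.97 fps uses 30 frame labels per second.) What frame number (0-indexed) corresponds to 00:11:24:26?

20546

Total seconds to the label: (0 × 3600 + 11 × 60 + 24) = 684.
Frame index = 684 × 30 + 26 = 20546.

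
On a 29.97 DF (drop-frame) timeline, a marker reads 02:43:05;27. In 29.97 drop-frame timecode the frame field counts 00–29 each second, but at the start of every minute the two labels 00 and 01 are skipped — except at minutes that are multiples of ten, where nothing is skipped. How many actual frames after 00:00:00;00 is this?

293283

Complete 10-minute blocks: 16, each 17982 frames → 287712.
Remaining 3 whole minutes in the current block: 1800 + 2 × 1798 = 5396 frames.
Within the current minute: 5 × 30 + 27 − 2 = 175 (labels ;00/;01 skipped at this minute). Total = 287712 + 5396 + 175 = 293283.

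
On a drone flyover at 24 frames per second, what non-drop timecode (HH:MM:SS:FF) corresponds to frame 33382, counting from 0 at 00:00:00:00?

33382 ÷ 24 = 1390 full seconds, remainder 22 frames.
1390 s = 0 h 23 min 10 s.
Timecode: 00:23:10:22.

00:23:10:22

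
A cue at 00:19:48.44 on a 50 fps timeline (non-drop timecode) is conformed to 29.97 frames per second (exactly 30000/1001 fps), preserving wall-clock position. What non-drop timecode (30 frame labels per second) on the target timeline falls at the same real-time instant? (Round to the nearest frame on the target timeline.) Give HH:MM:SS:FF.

Source frame index: (0×3600 + 19×60 + 48) × 50 + 44 = 59444.
Real time: 59444 / (50) = 29722/25 s.
Target frame: (29722/25) × (30000/1001) = 463200/13 ≈ 35630.769 → 35631.
At 30 labels/s: frame 35631 → 00:19:47:21.

00:19:47:21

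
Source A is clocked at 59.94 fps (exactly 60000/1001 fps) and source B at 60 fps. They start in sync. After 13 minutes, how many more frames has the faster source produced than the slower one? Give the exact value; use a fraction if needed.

13 min = 780 s.
A emits 60000/1001 × 780 = 3600000/77 frames; B emits 60 × 780 = 46800.
Difference = 3600/77 frames (≈ 46.7532); B is ahead of A.

3600/77 frames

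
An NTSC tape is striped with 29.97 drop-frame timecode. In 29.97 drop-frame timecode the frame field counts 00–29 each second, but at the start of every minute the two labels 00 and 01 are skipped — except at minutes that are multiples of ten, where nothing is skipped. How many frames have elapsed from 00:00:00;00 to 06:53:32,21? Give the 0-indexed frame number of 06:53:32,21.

743637

As if non-drop at 30 labels/s: (6 × 3600 + 53 × 60 + 32) × 30 + 21 = 744381.
Minute boundaries passed: 413; those not divisible by 10: 413 − 41 = 372; dropped labels = 2 × 372 = 744.
Actual frame index = 744381 − 744 = 743637.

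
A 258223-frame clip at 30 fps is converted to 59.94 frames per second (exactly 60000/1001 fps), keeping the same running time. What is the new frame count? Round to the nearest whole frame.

Frames at target rate = 258223 × (60000/1001) / (30) = 73778000/143 ≈ 515930.070.
Nearest whole frame: 515930.

515930 frames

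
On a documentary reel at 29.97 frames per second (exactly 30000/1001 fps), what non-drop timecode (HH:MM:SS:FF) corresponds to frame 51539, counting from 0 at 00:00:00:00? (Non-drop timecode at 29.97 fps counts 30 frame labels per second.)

51539 ÷ 30 = 1717 full seconds, remainder 29 frames.
1717 s = 0 h 28 min 37 s.
Timecode: 00:28:37:29.

00:28:37:29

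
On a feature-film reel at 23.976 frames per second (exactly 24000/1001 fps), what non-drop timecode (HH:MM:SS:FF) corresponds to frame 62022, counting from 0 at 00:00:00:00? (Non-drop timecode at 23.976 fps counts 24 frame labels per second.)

62022 ÷ 24 = 2584 full seconds, remainder 6 frames.
2584 s = 0 h 43 min 4 s.
Timecode: 00:43:04:06.

00:43:04:06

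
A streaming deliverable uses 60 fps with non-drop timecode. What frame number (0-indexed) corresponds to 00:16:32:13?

59533

Total seconds to the label: (0 × 3600 + 16 × 60 + 32) = 992.
Frame index = 992 × 60 + 13 = 59533.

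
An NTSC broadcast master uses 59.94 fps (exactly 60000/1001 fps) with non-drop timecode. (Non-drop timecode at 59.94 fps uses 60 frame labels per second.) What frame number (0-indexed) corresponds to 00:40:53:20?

Total seconds to the label: (0 × 3600 + 40 × 60 + 53) = 2453.
Frame index = 2453 × 60 + 20 = 147200.

frame 147200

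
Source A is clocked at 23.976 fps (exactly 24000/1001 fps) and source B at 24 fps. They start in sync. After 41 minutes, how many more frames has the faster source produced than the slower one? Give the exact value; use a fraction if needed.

59040/1001 frames

41 min = 2460 s.
A emits 24000/1001 × 2460 = 59040000/1001 frames; B emits 24 × 2460 = 59040.
Difference = 59040/1001 frames (≈ 58.9810); B is ahead of A.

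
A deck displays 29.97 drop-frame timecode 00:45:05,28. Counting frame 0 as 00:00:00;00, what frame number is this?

Complete 10-minute blocks: 4, each 17982 frames → 71928.
Remaining 5 whole minutes in the current block: 1800 + 4 × 1798 = 8992 frames.
Within the current minute: 5 × 30 + 28 − 2 = 176 (labels ;00/;01 skipped at this minute). Total = 71928 + 8992 + 176 = 81096.

81096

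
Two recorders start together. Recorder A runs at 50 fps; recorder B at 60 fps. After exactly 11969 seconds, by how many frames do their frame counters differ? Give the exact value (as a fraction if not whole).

119690 frames

A emits 50 × 11969 = 598450 frames; B emits 60 × 11969 = 718140.
Difference = 119690 frames; B is ahead of A.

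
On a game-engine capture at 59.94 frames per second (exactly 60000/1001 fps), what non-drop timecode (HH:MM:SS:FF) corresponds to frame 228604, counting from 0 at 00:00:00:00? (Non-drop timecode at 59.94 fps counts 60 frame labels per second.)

01:03:30:04

228604 ÷ 60 = 3810 full seconds, remainder 4 frames.
3810 s = 1 h 3 min 30 s.
Timecode: 01:03:30:04.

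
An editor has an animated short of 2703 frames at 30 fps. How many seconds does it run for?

90.1 seconds

Running time = 2703 / (30) = 90.1 s.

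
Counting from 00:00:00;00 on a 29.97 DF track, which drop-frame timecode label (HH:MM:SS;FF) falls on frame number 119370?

01:06:23;00

Each 10-minute DF block holds 10 × 60 × 30 − 9 × 2 = 17982 frames. 119370 ÷ 17982 → 6 full blocks, remainder 11478.
Within the partial block the first minute is 1800 frames and each further minute 1798, so 6 further minute boundaries passed. Total skipped labels = 18 × 6 + 2 × 6 = 120.
Non-drop label index = 119370 + 120 = 119490; at 30 labels/s that is 01:06:23:00, i.e. DF 01:06:23;00.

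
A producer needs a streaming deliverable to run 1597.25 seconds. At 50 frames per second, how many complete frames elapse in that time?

Frames = 1597.25 × 50 = 159725/2 ≈ 79862.5000.
Complete frames: 79862.

79862 frames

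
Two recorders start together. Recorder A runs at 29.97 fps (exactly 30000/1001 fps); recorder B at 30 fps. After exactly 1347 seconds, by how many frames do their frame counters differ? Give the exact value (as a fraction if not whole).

A emits 30000/1001 × 1347 = 40410000/1001 frames; B emits 30 × 1347 = 40410.
Difference = 40410/1001 frames (≈ 40.3696); B is ahead of A.

40410/1001 frames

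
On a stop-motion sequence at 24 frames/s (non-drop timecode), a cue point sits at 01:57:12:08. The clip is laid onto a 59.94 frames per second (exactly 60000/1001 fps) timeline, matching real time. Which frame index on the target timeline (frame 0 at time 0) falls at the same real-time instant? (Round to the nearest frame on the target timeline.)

Source frame index: (1×3600 + 57×60 + 12) × 24 + 8 = 168776.
Real time: 168776 / (24) = 21097/3 s.
Target frame: (21097/3) × (60000/1001) = 421940000/1001 ≈ 421518.482 → 421518.

frame 421518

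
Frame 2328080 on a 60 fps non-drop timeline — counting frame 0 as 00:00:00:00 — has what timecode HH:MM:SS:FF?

2328080 ÷ 60 = 38801 full seconds, remainder 20 frames.
38801 s = 10 h 46 min 41 s.
Timecode: 10:46:41:20.

10:46:41:20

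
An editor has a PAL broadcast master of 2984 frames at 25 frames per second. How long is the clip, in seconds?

Running time = 2984 / (25) = 119.36 s.

119.36 seconds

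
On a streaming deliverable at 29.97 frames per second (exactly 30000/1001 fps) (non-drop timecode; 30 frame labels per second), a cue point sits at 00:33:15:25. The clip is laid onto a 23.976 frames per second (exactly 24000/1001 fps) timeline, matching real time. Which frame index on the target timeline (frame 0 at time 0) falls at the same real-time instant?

frame 47900

Source frame index: (0×3600 + 33×60 + 15) × 30 + 25 = 59875.
Real time: 59875 / (30000/1001) = 479479/240 s.
Target frame: (479479/240) × (24000/1001) = 47900.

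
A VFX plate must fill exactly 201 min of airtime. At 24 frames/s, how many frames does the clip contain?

201 min = 12060 s.
Frames = 12060 × 24 = 289440.

289440 frames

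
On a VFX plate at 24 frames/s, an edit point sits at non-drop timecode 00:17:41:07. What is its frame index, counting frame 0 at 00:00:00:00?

Total seconds to the label: (0 × 3600 + 17 × 60 + 41) = 1061.
Frame index = 1061 × 24 + 7 = 25471.

frame 25471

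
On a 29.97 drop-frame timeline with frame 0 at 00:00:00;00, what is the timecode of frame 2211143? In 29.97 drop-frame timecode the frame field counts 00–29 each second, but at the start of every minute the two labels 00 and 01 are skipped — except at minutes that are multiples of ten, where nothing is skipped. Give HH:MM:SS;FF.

Each 10-minute DF block holds 10 × 60 × 30 − 9 × 2 = 17982 frames. 2211143 ÷ 17982 → 122 full blocks, remainder 17339.
Within the partial block the first minute is 1800 frames and each further minute 1798, so 9 further minute boundaries passed. Total skipped labels = 18 × 122 + 2 × 9 = 2214.
Non-drop label index = 2211143 + 2214 = 2213357; at 30 labels/s that is 20:29:38:17, i.e. DF 20:29:38;17.

20:29:38;17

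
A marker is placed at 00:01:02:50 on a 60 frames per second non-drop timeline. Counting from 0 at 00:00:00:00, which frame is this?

Total seconds to the label: (0 × 3600 + 1 × 60 + 2) = 62.
Frame index = 62 × 60 + 50 = 3770.

3770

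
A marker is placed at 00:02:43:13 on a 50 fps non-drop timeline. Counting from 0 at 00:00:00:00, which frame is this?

8163

Total seconds to the label: (0 × 3600 + 2 × 60 + 43) = 163.
Frame index = 163 × 50 + 13 = 8163.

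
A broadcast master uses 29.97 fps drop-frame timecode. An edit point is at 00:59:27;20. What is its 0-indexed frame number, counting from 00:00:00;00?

Complete 10-minute blocks: 5, each 17982 frames → 89910.
Remaining 9 whole minutes in the current block: 1800 + 8 × 1798 = 16184 frames.
Within the current minute: 27 × 30 + 20 − 2 = 828 (labels ;00/;01 skipped at this minute). Total = 89910 + 16184 + 828 = 106922.

106922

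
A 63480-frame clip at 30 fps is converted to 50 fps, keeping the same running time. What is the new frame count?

105800 frames

Target frames = source frames × (target rate / source rate) = 63480 × (50)/(30) = 63480 × 5/3 = 105800.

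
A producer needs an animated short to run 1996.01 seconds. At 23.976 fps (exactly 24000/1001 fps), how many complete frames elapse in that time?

47856 frames

Frames = 1996.01 × 24000/1001 = 47904240/1001 ≈ 47856.3836.
Complete frames: 47856.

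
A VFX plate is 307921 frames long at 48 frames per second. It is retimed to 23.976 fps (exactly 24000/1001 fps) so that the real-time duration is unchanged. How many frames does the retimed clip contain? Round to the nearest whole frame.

153807 frames

Frames at target rate = 307921 × (24000/1001) / (48) = 153960500/1001 ≈ 153806.693.
Nearest whole frame: 153807.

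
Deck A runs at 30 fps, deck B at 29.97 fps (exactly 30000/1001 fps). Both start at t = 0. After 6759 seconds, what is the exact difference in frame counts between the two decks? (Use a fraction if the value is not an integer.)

202770/1001 frames

A emits 30 × 6759 = 202770 frames; B emits 30000/1001 × 6759 = 202770000/1001.
Difference = 202770/1001 frames (≈ 202.5674); B is behind A.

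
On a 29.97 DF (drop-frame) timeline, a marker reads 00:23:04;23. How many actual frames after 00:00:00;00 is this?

41501

Complete 10-minute blocks: 2, each 17982 frames → 35964.
Remaining 3 whole minutes in the current block: 1800 + 2 × 1798 = 5396 frames.
Within the current minute: 4 × 30 + 23 − 2 = 141 (labels ;00/;01 skipped at this minute). Total = 35964 + 5396 + 141 = 41501.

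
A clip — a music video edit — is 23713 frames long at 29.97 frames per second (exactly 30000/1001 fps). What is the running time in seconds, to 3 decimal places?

791.224 seconds

Running time = 23713 × 1001/30000 = 23736713/30000 s ≈ 791.224 s.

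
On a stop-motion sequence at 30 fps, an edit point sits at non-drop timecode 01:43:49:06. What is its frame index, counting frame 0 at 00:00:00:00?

Total seconds to the label: (1 × 3600 + 43 × 60 + 49) = 6229.
Frame index = 6229 × 30 + 6 = 186876.

186876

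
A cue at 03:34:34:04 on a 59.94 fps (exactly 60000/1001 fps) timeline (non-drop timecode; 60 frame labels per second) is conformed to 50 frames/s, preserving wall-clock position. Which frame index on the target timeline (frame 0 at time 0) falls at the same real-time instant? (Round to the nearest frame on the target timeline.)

frame 644347

Source frame index: (3×3600 + 34×60 + 34) × 60 + 4 = 772444.
Real time: 772444 / (60000/1001) = 193304111/15000 s.
Target frame: (193304111/15000) × (50) = 193304111/300 ≈ 644347.037 → 644347.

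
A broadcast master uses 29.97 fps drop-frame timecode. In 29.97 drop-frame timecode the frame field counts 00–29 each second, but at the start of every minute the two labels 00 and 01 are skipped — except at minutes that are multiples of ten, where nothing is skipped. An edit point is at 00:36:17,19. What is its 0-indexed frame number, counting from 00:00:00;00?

65263

As if non-drop at 30 labels/s: (0 × 3600 + 36 × 60 + 17) × 30 + 19 = 65329.
Minute boundaries passed: 36; those not divisible by 10: 36 − 3 = 33; dropped labels = 2 × 33 = 66.
Actual frame index = 65329 − 66 = 65263.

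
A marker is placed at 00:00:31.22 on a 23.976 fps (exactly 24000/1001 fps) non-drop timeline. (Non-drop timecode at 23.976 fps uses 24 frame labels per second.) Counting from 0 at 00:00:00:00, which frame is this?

766

Total seconds to the label: (0 × 3600 + 0 × 60 + 31) = 31.
Frame index = 31 × 24 + 22 = 766.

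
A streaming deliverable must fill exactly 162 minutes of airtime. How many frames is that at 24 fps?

162 min = 9720 s.
Frames = 9720 × 24 = 233280.

233280 frames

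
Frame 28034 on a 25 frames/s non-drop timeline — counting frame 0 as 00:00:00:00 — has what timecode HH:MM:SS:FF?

00:18:41:09

28034 ÷ 25 = 1121 full seconds, remainder 9 frames.
1121 s = 0 h 18 min 41 s.
Timecode: 00:18:41:09.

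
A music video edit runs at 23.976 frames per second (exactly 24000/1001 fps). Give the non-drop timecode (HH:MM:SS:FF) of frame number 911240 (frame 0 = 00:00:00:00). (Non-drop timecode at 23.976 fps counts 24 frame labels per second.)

911240 ÷ 24 = 37968 full seconds, remainder 8 frames.
37968 s = 10 h 32 min 48 s.
Timecode: 10:32:48:08.

10:32:48:08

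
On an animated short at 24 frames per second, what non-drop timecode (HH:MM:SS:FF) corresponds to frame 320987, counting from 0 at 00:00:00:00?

320987 ÷ 24 = 13374 full seconds, remainder 11 frames.
13374 s = 3 h 42 min 54 s.
Timecode: 03:42:54:11.

03:42:54:11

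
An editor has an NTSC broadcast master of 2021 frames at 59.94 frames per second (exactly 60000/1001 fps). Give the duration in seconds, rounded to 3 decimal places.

33.717 seconds

Running time = 2021 × 1001/60000 = 2023021/60000 s ≈ 33.717 s.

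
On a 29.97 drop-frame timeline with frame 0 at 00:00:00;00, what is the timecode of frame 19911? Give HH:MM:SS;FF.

00:11:04;11

Each 10-minute DF block holds 10 × 60 × 30 − 9 × 2 = 17982 frames. 19911 ÷ 17982 → 1 full block, remainder 1929.
Within the partial block the first minute is 1800 frames and each further minute 1798, so 1 further minute boundary passed. Total skipped labels = 18 × 1 + 2 × 1 = 20.
Non-drop label index = 19911 + 20 = 19931; at 30 labels/s that is 00:11:04:11, i.e. DF 00:11:04;11.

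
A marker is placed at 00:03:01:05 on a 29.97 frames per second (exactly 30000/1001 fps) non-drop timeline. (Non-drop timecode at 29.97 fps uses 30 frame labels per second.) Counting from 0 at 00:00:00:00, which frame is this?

frame 5435

Total seconds to the label: (0 × 3600 + 3 × 60 + 1) = 181.
Frame index = 181 × 30 + 5 = 5435.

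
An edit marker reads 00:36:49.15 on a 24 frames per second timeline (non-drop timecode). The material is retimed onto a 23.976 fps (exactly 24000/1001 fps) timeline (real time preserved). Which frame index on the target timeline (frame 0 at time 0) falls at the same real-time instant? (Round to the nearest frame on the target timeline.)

Source frame index: (0×3600 + 36×60 + 49) × 24 + 15 = 53031.
Real time: 53031 / (24) = 17677/8 s.
Target frame: (17677/8) × (24000/1001) = 4821000/91 ≈ 52978.022 → 52978.

frame 52978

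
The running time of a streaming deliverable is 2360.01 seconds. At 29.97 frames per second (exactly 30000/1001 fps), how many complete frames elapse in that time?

Frames = 2360.01 × 30000/1001 = 70800300/1001 ≈ 70729.5704.
Complete frames: 70729.

70729 frames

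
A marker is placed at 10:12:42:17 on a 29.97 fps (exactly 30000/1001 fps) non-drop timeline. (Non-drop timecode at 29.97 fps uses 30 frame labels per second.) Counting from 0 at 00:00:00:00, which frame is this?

Total seconds to the label: (10 × 3600 + 12 × 60 + 42) = 36762.
Frame index = 36762 × 30 + 17 = 1102877.

1102877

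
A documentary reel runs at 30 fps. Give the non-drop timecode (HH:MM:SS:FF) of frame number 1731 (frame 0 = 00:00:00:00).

00:00:57:21

1731 ÷ 30 = 57 full seconds, remainder 21 frames.
57 s = 0 h 0 min 57 s.
Timecode: 00:00:57:21.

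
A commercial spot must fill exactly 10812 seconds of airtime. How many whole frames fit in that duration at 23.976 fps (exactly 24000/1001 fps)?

Frames = 10812 × 24000/1001 = 259488000/1001 ≈ 259228.7712.
Complete frames: 259228.

259228 frames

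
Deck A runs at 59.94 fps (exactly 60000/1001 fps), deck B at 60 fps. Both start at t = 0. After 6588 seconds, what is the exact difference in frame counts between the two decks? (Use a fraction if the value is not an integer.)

A emits 60000/1001 × 6588 = 395280000/1001 frames; B emits 60 × 6588 = 395280.
Difference = 395280/1001 frames (≈ 394.8851); B is ahead of A.

395280/1001 frames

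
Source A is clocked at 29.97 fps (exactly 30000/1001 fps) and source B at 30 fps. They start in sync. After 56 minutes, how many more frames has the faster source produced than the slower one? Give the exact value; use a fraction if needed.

56 min = 3360 s.
A emits 30000/1001 × 3360 = 14400000/143 frames; B emits 30 × 3360 = 100800.
Difference = 14400/143 frames (≈ 100.6993); B is ahead of A.

14400/143 frames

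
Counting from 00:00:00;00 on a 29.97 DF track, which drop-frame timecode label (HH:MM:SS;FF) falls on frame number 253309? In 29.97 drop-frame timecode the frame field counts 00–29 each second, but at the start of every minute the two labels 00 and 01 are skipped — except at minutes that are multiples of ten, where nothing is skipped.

Each 10-minute DF block holds 10 × 60 × 30 − 9 × 2 = 17982 frames. 253309 ÷ 17982 → 14 full blocks, remainder 1561.
Within the partial block the first minute is 1800 frames and each further minute 1798, so 0 further minute boundaries passed. Total skipped labels = 18 × 14 + 2 × 0 = 252.
Non-drop label index = 253309 + 252 = 253561; at 30 labels/s that is 02:20:52:01, i.e. DF 02:20:52;01.

02:20:52;01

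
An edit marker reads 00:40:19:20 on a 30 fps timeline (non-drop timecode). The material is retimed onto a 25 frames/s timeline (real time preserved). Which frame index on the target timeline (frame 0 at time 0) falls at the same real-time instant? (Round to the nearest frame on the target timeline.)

frame 60492

Source frame index: (0×3600 + 40×60 + 19) × 30 + 20 = 72590.
Real time: 72590 / (30) = 7259/3 s.
Target frame: (7259/3) × (25) = 181475/3 ≈ 60491.667 → 60492.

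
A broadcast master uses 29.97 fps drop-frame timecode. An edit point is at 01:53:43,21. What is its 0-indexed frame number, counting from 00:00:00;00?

204507

Complete 10-minute blocks: 11, each 17982 frames → 197802.
Remaining 3 whole minutes in the current block: 1800 + 2 × 1798 = 5396 frames.
Within the current minute: 43 × 30 + 21 − 2 = 1309 (labels ;00/;01 skipped at this minute). Total = 197802 + 5396 + 1309 = 204507.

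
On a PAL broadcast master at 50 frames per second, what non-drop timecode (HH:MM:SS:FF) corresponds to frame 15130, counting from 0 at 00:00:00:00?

15130 ÷ 50 = 302 full seconds, remainder 30 frames.
302 s = 0 h 5 min 2 s.
Timecode: 00:05:02:30.

00:05:02:30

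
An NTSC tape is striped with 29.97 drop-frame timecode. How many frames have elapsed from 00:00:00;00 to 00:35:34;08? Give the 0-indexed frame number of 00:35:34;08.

63964

As if non-drop at 30 labels/s: (0 × 3600 + 35 × 60 + 34) × 30 + 8 = 64028.
Minute boundaries passed: 35; those not divisible by 10: 35 − 3 = 32; dropped labels = 2 × 32 = 64.
Actual frame index = 64028 − 64 = 63964.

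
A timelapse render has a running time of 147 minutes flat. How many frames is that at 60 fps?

529200 frames

147 min = 8820 s.
Frames = 8820 × 60 = 529200.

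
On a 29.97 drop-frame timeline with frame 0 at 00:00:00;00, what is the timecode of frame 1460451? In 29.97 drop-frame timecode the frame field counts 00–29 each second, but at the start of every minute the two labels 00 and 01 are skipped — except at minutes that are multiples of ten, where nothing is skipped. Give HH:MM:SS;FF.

Ten DF minutes hold 17982 frames, so frame 1460451 lies in block 81 (frames 1456542–1474523) with 3909 frames into that block.
The block's first minute is 1800 frames and the rest 1798 each; 3909 frames reaches minute 2, so 81 × 18 + 2 × 2 = 1462 labels have been skipped so far.
Adding those back, label number 1460451 + 1462 = 1461913 at 30 labels/s is 48730 s + 13 f = 13 h 32 min 10 s frame 13, i.e. 13:32:10;13.

13:32:10;13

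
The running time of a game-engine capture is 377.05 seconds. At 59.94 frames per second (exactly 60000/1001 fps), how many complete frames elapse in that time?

Frames = 377.05 × 60000/1001 = 22623000/1001 ≈ 22600.3996.
Complete frames: 22600.

22600 frames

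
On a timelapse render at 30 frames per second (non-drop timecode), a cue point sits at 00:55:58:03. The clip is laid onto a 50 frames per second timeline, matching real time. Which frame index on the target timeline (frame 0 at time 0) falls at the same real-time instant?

frame 167905

Source frame index: (0×3600 + 55×60 + 58) × 30 + 3 = 100743.
Real time: 100743 / (30) = 33581/10 s.
Target frame: (33581/10) × (50) = 167905.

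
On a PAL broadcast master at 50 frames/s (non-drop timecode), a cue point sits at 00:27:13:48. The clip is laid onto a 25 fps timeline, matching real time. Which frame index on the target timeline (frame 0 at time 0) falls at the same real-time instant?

frame 40849

Source frame index: (0×3600 + 27×60 + 13) × 50 + 48 = 81698.
Real time: 81698 / (50) = 40849/25 s.
Target frame: (40849/25) × (25) = 40849.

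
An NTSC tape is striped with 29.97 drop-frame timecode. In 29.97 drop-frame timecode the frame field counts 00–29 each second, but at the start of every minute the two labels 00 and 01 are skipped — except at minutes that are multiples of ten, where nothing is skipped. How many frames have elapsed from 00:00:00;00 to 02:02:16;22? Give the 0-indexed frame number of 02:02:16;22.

As if non-drop at 30 labels/s: (2 × 3600 + 2 × 60 + 16) × 30 + 22 = 220102.
Minute boundaries passed: 122; those not divisible by 10: 122 − 12 = 110; dropped labels = 2 × 110 = 220.
Actual frame index = 220102 − 220 = 219882.

219882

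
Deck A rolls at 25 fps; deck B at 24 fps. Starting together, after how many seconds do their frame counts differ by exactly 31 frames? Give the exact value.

The gap grows by |24 − 25| = 1 frame per second.
Time for a 31-frame gap: 31 ÷ (1) = 31 s.

31 seconds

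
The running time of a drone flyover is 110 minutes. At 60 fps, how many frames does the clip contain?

110 min = 6600 s.
Frames = 6600 × 60 = 396000.

396000 frames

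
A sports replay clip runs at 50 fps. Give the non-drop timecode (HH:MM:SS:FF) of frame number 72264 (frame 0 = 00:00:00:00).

00:24:05:14

72264 ÷ 50 = 1445 full seconds, remainder 14 frames.
1445 s = 0 h 24 min 5 s.
Timecode: 00:24:05:14.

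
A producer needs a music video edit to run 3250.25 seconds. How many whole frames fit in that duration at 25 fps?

Frames = 3250.25 × 25 = 325025/4 ≈ 81256.2500.
Complete frames: 81256.

81256 frames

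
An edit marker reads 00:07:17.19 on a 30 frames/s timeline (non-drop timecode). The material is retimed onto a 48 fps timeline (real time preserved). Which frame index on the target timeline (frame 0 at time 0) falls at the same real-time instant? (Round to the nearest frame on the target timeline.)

frame 21006

Source frame index: (0×3600 + 7×60 + 17) × 30 + 19 = 13129.
Real time: 13129 / (30) = 13129/30 s.
Target frame: (13129/30) × (48) = 105032/5 ≈ 21006.400 → 21006.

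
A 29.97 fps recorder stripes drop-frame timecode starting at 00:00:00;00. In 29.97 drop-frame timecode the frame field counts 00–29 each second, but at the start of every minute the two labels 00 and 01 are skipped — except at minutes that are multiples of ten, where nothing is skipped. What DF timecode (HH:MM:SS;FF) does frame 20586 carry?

Each 10-minute DF block holds 10 × 60 × 30 − 9 × 2 = 17982 frames. 20586 ÷ 17982 → 1 full block, remainder 2604.
Within the partial block the first minute is 1800 frames and each further minute 1798, so 1 further minute boundary passed. Total skipped labels = 18 × 1 + 2 × 1 = 20.
Non-drop label index = 20586 + 20 = 20606; at 30 labels/s that is 00:11:26:26, i.e. DF 00:11:26;26.

00:11:26;26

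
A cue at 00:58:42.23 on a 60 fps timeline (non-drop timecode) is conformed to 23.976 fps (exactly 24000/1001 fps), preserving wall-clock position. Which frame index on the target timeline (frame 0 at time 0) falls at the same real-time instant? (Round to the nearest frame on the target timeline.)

Source frame index: (0×3600 + 58×60 + 42) × 60 + 23 = 211343.
Real time: 211343 / (60) = 211343/60 s.
Target frame: (211343/60) × (24000/1001) = 7685200/91 ≈ 84452.747 → 84453.

frame 84453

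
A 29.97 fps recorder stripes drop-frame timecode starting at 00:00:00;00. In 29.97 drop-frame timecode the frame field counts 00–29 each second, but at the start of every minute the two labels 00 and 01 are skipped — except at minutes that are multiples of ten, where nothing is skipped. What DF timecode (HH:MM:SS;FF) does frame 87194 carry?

Each 10-minute DF block holds 10 × 60 × 30 − 9 × 2 = 17982 frames. 87194 ÷ 17982 → 4 full blocks, remainder 15266.
Within the partial block the first minute is 1800 frames and each further minute 1798, so 8 further minute boundaries passed. Total skipped labels = 18 × 4 + 2 × 8 = 88.
Non-drop label index = 87194 + 88 = 87282; at 30 labels/s that is 00:48:29:12, i.e. DF 00:48:29;12.

00:48:29;12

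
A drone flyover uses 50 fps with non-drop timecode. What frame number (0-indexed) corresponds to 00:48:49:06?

146456

Total seconds to the label: (0 × 3600 + 48 × 60 + 49) = 2929.
Frame index = 2929 × 50 + 6 = 146456.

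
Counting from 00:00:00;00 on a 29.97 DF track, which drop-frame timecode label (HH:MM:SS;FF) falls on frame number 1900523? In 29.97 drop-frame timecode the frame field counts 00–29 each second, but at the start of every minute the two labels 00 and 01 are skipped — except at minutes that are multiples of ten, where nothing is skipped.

17:36:54;05

Ten DF minutes hold 17982 frames, so frame 1900523 lies in block 105 (frames 1888110–1906091) with 12413 frames into that block.
The block's first minute is 1800 frames and the rest 1798 each; 12413 frames reaches minute 6, so 105 × 18 + 6 × 2 = 1902 labels have been skipped so far.
Adding those back, label number 1900523 + 1902 = 1902425 at 30 labels/s is 63414 s + 5 f = 17 h 36 min 54 s frame 5, i.e. 17:36:54;05.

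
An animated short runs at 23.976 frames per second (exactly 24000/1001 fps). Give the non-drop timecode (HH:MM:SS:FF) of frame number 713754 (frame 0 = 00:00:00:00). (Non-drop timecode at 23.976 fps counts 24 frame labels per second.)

713754 ÷ 24 = 29739 full seconds, remainder 18 frames.
29739 s = 8 h 15 min 39 s.
Timecode: 08:15:39:18.

08:15:39:18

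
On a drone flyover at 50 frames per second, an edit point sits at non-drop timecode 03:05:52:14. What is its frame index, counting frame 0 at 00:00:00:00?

Total seconds to the label: (3 × 3600 + 5 × 60 + 52) = 11152.
Frame index = 11152 × 50 + 14 = 557614.

557614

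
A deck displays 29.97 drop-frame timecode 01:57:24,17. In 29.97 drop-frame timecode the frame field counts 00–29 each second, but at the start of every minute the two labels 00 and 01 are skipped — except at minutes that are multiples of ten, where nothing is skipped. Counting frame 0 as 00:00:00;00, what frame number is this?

Complete 10-minute blocks: 11, each 17982 frames → 197802.
Remaining 7 whole minutes in the current block: 1800 + 6 × 1798 = 12588 frames.
Within the current minute: 24 × 30 + 17 − 2 = 735 (labels ;00/;01 skipped at this minute). Total = 197802 + 12588 + 735 = 211125.

211125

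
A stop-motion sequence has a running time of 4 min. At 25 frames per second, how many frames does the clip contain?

6000 frames

4 min = 240 s.
Frames = 240 × 25 = 6000.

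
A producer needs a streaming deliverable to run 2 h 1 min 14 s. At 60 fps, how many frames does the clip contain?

436440 frames

2 h 1 min 14 s = 7274 s.
Frames = 7274 × 60 = 436440.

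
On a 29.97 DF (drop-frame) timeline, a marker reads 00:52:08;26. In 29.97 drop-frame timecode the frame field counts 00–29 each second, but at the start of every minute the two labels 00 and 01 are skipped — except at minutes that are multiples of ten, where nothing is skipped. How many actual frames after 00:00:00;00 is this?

As if non-drop at 30 labels/s: (0 × 3600 + 52 × 60 + 8) × 30 + 26 = 93866.
Minute boundaries passed: 52; those not divisible by 10: 52 − 5 = 47; dropped labels = 2 × 47 = 94.
Actual frame index = 93866 − 94 = 93772.

93772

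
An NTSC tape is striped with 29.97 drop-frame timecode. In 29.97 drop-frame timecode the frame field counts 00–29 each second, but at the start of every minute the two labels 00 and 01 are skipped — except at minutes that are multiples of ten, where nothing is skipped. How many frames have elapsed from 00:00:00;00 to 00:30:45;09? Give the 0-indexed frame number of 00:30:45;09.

55305

Complete 10-minute blocks: 3, each 17982 frames → 53946.
Remaining 0 whole minutes in the current block: 0 frames.
Within the current minute: 45 × 30 + 9 = 1359. Total = 53946 + 0 + 1359 = 55305.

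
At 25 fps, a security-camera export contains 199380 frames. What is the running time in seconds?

7975.2 seconds

Running time = 199380 / (25) = 7975.2 s.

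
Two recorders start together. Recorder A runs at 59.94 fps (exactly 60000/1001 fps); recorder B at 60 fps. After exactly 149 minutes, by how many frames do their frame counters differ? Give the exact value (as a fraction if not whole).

536400/1001 frames

149 min = 8940 s.
A emits 60000/1001 × 8940 = 536400000/1001 frames; B emits 60 × 8940 = 536400.
Difference = 536400/1001 frames (≈ 535.8641); B is ahead of A.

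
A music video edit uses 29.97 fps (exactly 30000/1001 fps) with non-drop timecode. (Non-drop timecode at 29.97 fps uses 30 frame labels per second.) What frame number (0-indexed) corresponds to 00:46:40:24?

Total seconds to the label: (0 × 3600 + 46 × 60 + 40) = 2800.
Frame index = 2800 × 30 + 24 = 84024.

84024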